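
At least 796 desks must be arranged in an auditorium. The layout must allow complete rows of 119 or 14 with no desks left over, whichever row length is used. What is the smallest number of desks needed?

The number of desks must be a common multiple of 119 and 14, so a multiple of their LCM.
119 = 7 × 17
14 = 2 × 7
LCM(119, 14) = 2 × 7 × 17 = 238.
Smallest multiple of 238 that is ≥ 796: ⌈796/238⌉ × 238 = 4 × 238 = 952.

952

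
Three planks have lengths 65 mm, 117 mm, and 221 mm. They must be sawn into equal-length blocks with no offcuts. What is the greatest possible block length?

This is the greatest common divisor of 65, 117, and 221.
65 = 5 × 13
117 = 3^2 × 13
221 = 13 × 17
gcd(65, 117, 221) = 13.

13 mm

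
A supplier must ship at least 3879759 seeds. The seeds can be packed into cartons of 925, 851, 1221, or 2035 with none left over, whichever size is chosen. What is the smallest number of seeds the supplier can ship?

4212450

The number of seeds must be a common multiple of 925, 851, 1221, and 2035, so a multiple of their LCM.
925 = 5^2 × 37
851 = 23 × 37
1221 = 3 × 11 × 37
2035 = 5 × 11 × 37
LCM(925, 851, 1221, 2035) = 3 × 5^2 × 11 × 23 × 37 = 702075.
Smallest multiple of 702075 that is ≥ 3879759: ⌈3879759/702075⌉ × 702075 = 6 × 702075 = 4212450.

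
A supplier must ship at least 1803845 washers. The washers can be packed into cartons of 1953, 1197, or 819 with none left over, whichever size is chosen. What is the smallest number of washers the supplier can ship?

1929564

The number of washers must be a common multiple of 1953, 1197, and 819, so a multiple of their LCM.
1953 = 3^2 × 7 × 31
1197 = 3^2 × 7 × 19
819 = 3^2 × 7 × 13
LCM(1953, 1197, 819) = 3^2 × 7 × 13 × 19 × 31 = 482391.
Smallest multiple of 482391 that is ≥ 1803845: ⌈1803845/482391⌉ × 482391 = 4 × 482391 = 1929564.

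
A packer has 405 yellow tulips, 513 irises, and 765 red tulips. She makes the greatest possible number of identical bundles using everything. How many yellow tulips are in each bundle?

45

Number of bundles = gcd(405, 513, 765).
405 = 3^4 × 5
513 = 3^3 × 19
765 = 3^2 × 5 × 17
gcd(405, 513, 765) = 3^2 = 9.
yellow tulips per bundle = 405 / 9 = 45.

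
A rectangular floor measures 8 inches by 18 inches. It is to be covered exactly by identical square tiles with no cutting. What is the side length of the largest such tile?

2 inches

By the Euclidean algorithm:
18 = 2 × 8 + 2
8 = 4 × 2 + 0
gcd(8, 18) = 2.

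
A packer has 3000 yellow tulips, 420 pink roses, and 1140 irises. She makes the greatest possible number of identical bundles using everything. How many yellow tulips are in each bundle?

Number of bundles = gcd(3000, 420, 1140).
3000 = 2^3 × 3 × 5^3
420 = 2^2 × 3 × 5 × 7
1140 = 2^2 × 3 × 5 × 19
gcd(3000, 420, 1140) = 2^2 × 3 × 5 = 60.
yellow tulips per bundle = 3000 / 60 = 50.

50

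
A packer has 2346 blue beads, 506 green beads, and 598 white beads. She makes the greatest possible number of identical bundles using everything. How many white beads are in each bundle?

Number of bundles = gcd(2346, 506, 598).
2346 = 2 × 3 × 17 × 23
506 = 2 × 11 × 23
598 = 2 × 13 × 23
gcd(2346, 506, 598) = 2 × 23 = 46.
white beads per bundle = 598 / 46 = 13.

13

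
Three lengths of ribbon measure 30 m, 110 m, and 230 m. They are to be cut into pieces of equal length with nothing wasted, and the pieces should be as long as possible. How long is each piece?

Each piece length must divide every original length, so the longest possible is gcd(30, 110, 230).
30 = 2 × 3 × 5
110 = 2 × 5 × 11
230 = 2 × 5 × 23
gcd(30, 110, 230) = 2 × 5 = 10.

10 m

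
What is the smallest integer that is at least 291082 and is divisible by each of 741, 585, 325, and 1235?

333450

The integer must be a common multiple of 741, 585, 325, and 1235, so a multiple of their LCM.
741 = 3 × 13 × 19
585 = 3^2 × 5 × 13
325 = 5^2 × 13
1235 = 5 × 13 × 19
LCM(741, 585, 325, 1235) = 3^2 × 5^2 × 13 × 19 = 55575.
Smallest multiple of 55575 that is ≥ 291082: ⌈291082/55575⌉ × 55575 = 6 × 55575 = 333450.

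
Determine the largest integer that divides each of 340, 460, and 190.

340 = 2^2 × 5 × 17
460 = 2^2 × 5 × 23
190 = 2 × 5 × 19
gcd(340, 460, 190) = 2 × 5 = 10.

10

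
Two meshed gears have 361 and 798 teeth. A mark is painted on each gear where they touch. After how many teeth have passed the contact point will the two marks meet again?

15162 teeth

They coincide at every common multiple of the periods; the first is the LCM.
361 = 19^2
798 = 2 × 3 × 7 × 19
LCM(361, 798) = 2 × 3 × 7 × 19^2 = 15162.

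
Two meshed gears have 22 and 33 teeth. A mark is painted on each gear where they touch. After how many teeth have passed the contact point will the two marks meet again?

66 teeth

We need the least common multiple of the intervals.
22 = 2 × 11
33 = 3 × 11
LCM(22, 33) = 2 × 3 × 11 = 66.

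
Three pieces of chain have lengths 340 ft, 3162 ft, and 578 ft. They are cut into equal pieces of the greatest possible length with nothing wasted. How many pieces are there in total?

Piece length = gcd(340, 3162, 578).
340 = 2^2 × 5 × 17
3162 = 2 × 3 × 17 × 31
578 = 2 × 17^2
gcd(340, 3162, 578) = 2 × 17 = 34.
Total pieces = 340/34 + 3162/34 + 578/34 = 10 + 93 + 17 = 120.

120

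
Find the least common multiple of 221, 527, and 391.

157573

221 = 13 × 17
527 = 17 × 31
391 = 17 × 23
LCM(221, 527, 391) = 13 × 17 × 23 × 31 = 157573.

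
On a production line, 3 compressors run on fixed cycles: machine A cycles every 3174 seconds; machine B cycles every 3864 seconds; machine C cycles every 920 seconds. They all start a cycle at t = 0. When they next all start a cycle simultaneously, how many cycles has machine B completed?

115 cycles

They are all back at their starting positions together after one LCM of the periods.
3174 = 2 × 3 × 23^2
3864 = 2^3 × 3 × 7 × 23
920 = 2^3 × 5 × 23
LCM(3174, 3864, 920) = 2^3 × 3 × 5 × 7 × 23^2 = 444360.
Cycles for period 3864: 444360 / 3864 = 115.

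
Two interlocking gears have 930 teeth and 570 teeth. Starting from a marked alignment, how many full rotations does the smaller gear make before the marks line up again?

All finish a whole number of cycles simultaneously at t = LCM of the periods.
930 = 2 × 3 × 5 × 31
570 = 2 × 3 × 5 × 19
LCM(930, 570) = 2 × 3 × 5 × 19 × 31 = 17670.
Rotations for period 570: 17670 / 570 = 31.

31 rotations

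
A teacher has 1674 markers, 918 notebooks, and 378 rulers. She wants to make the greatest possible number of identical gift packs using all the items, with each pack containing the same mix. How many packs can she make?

The pack count must divide each quantity, so the greatest is gcd(1674, 918, 378).
1674 = 2 × 3^3 × 31
918 = 2 × 3^3 × 17
378 = 2 × 3^3 × 7
gcd(1674, 918, 378) = 2 × 3^3 = 54.

54 packs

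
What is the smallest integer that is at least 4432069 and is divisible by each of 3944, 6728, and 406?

The integer must be a common multiple of 3944, 6728, and 406, so a multiple of their LCM.
3944 = 2^3 × 17 × 29
6728 = 2^3 × 29^2
406 = 2 × 7 × 29
LCM(3944, 6728, 406) = 2^3 × 7 × 17 × 29^2 = 800632.
Smallest multiple of 800632 that is ≥ 4432069: ⌈4432069/800632⌉ × 800632 = 6 × 800632 = 4803792.

4803792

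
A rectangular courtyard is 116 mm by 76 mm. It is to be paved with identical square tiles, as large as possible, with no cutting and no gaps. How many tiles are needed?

Tile side = gcd(116, 76).
116 = 2^2 × 29
76 = 2^2 × 19
gcd(116, 76) = 2^2 = 4.
Tiles: (116/4) × (76/4) = 29 × 19 = 551.

551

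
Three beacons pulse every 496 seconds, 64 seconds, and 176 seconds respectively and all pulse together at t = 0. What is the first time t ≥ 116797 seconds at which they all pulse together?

Joint pulses occur at multiples of LCM(496, 64, 176).
496 = 2^4 × 31
64 = 2^6
176 = 2^4 × 11
LCM(496, 64, 176) = 2^6 × 11 × 31 = 21824.
Smallest multiple of 21824 that is ≥ 116797: ⌈116797/21824⌉ × 21824 = 6 × 21824 = 130944.

130944 seconds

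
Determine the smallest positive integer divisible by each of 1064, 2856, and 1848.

596904

1064 = 2^3 × 7 × 19
2856 = 2^3 × 3 × 7 × 17
1848 = 2^3 × 3 × 7 × 11
LCM(1064, 2856, 1848) = 2^3 × 3 × 7 × 11 × 17 × 19 = 596904.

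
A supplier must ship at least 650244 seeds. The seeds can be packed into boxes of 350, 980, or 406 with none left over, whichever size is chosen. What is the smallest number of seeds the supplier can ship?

710500

The number of seeds must be a common multiple of 350, 980, and 406, so a multiple of their LCM.
350 = 2 × 5^2 × 7
980 = 2^2 × 5 × 7^2
406 = 2 × 7 × 29
LCM(350, 980, 406) = 2^2 × 5^2 × 7^2 × 29 = 142100.
Smallest multiple of 142100 that is ≥ 650244: ⌈650244/142100⌉ × 142100 = 5 × 142100 = 710500.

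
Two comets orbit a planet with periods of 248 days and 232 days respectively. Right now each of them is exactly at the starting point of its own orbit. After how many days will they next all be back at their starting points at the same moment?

7192 days

They coincide at every common multiple of the periods; the first is the LCM.
248 = 2^3 × 31
232 = 2^3 × 29
LCM(248, 232) = 2^3 × 29 × 31 = 7192.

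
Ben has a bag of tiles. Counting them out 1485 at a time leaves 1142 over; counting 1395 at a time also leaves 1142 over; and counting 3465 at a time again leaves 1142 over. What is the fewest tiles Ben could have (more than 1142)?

N − 1142 must be a common multiple of 1485, 1395, and 3465.
1485 = 3^3 × 5 × 11
1395 = 3^2 × 5 × 31
3465 = 3^2 × 5 × 7 × 11
LCM(1485, 1395, 3465) = 3^3 × 5 × 7 × 11 × 31 = 322245.
Smallest N > 1142 is LCM + 1142 = 322245 + 1142 = 323387.

323387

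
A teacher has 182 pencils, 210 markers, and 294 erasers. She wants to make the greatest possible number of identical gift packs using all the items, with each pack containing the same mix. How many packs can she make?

The pack count must divide each quantity, so the greatest is gcd(182, 210, 294).
182 = 2 × 7 × 13
210 = 2 × 3 × 5 × 7
294 = 2 × 3 × 7^2
gcd(182, 210, 294) = 2 × 7 = 14.

14 packs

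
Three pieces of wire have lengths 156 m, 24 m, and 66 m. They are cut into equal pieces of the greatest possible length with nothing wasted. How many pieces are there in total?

41

Piece length = gcd(156, 24, 66).
156 = 2^2 × 3 × 13
24 = 2^3 × 3
66 = 2 × 3 × 11
gcd(156, 24, 66) = 2 × 3 = 6.
Total pieces = 156/6 + 24/6 + 66/6 = 26 + 4 + 11 = 41.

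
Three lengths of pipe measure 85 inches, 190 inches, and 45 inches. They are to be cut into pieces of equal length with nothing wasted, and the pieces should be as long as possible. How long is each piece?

5 inches

The greatest length dividing all of 85, 190, and 45 is their gcd.
85 = 5 × 17
190 = 2 × 5 × 19
45 = 3^2 × 5
gcd(85, 190, 45) = 5.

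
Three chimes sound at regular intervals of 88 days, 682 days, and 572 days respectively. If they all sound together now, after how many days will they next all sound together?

The first simultaneous occurrence is after LCM of the individual periods.
88 = 2^3 × 11
682 = 2 × 11 × 31
572 = 2^2 × 11 × 13
LCM(88, 682, 572) = 2^3 × 11 × 13 × 31 = 35464.

35464 days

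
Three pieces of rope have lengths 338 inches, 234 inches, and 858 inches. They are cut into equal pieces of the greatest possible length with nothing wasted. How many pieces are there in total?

Piece length = gcd(338, 234, 858).
338 = 2 × 13^2
234 = 2 × 3^2 × 13
858 = 2 × 3 × 11 × 13
gcd(338, 234, 858) = 2 × 13 = 26.
Total pieces = 338/26 + 234/26 + 858/26 = 13 + 9 + 33 = 55.

55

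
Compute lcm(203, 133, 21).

11571

203 = 7 × 29
133 = 7 × 19
21 = 3 × 7
LCM(203, 133, 21) = 3 × 7 × 19 × 29 = 11571.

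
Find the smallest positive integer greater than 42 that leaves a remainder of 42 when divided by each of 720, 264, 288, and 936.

N − 42 must be a common multiple of 720, 264, 288, and 936.
720 = 2^4 × 3^2 × 5
264 = 2^3 × 3 × 11
288 = 2^5 × 3^2
936 = 2^3 × 3^2 × 13
LCM(720, 264, 288, 936) = 2^5 × 3^2 × 5 × 11 × 13 = 205920.
Smallest N > 42 is LCM + 42 = 205920 + 42 = 205962.

205962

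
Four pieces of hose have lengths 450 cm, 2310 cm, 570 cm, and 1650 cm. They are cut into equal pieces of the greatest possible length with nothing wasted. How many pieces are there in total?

Piece length = gcd(450, 2310, 570, 1650).
450 = 2 × 3^2 × 5^2
2310 = 2 × 3 × 5 × 7 × 11
570 = 2 × 3 × 5 × 19
1650 = 2 × 3 × 5^2 × 11
gcd(450, 2310, 570, 1650) = 2 × 3 × 5 = 30.
Total pieces = 450/30 + 2310/30 + 570/30 + 1650/30 = 15 + 77 + 19 + 55 = 166.

166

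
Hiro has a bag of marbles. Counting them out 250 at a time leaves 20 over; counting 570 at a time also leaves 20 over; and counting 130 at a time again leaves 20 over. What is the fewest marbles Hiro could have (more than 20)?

N − 20 must be a common multiple of 250, 570, and 130.
250 = 2 × 5^3
570 = 2 × 3 × 5 × 19
130 = 2 × 5 × 13
LCM(250, 570, 130) = 2 × 3 × 5^3 × 13 × 19 = 185250.
Smallest N > 20 is LCM + 20 = 185250 + 20 = 185270.

185270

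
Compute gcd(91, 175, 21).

7

91 = 7 × 13
175 = 5^2 × 7
21 = 3 × 7
gcd(91, 175, 21) = 7.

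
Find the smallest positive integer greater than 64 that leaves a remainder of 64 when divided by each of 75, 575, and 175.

12139

N − 64 must be a common multiple of 75, 575, and 175.
75 = 3 × 5^2
575 = 5^2 × 23
175 = 5^2 × 7
LCM(75, 575, 175) = 3 × 5^2 × 7 × 23 = 12075.
Smallest N > 64 is LCM + 64 = 12075 + 64 = 12139.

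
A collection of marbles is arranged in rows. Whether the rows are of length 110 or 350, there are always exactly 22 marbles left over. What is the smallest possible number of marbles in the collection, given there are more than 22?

N − 22 must be a common multiple of 110 and 350.
110 = 2 × 5 × 11
350 = 2 × 5^2 × 7
LCM(110, 350) = 2 × 5^2 × 7 × 11 = 3850.
Smallest N > 22 is LCM + 22 = 3850 + 22 = 3872.

3872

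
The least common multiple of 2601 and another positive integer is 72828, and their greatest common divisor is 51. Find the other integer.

1428

gcd × lcm = product of the two integers, so the other integer is (51 × 72828) / 2601 = 1428.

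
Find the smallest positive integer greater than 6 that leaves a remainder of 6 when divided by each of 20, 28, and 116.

N − 6 must be a common multiple of 20, 28, and 116.
20 = 2^2 × 5
28 = 2^2 × 7
116 = 2^2 × 29
LCM(20, 28, 116) = 2^2 × 5 × 7 × 29 = 4060.
Smallest N > 6 is LCM + 6 = 4060 + 6 = 4066.

4066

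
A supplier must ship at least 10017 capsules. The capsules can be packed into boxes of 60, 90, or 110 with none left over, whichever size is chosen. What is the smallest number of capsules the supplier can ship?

The number of capsules must be a common multiple of 60, 90, and 110, so a multiple of their LCM.
60 = 2^2 × 3 × 5
90 = 2 × 3^2 × 5
110 = 2 × 5 × 11
LCM(60, 90, 110) = 2^2 × 3^2 × 5 × 11 = 1980.
Smallest multiple of 1980 that is ≥ 10017: ⌈10017/1980⌉ × 1980 = 6 × 1980 = 11880.

11880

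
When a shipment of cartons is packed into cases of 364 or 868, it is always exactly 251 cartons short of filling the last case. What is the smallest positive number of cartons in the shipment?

11033

Being 251 short of a full case of size k means N ≡ −251 (mod k), i.e. N + 251 is a multiple of each size.
364 = 2^2 × 7 × 13
868 = 2^2 × 7 × 31
LCM(364, 868) = 2^2 × 7 × 13 × 31 = 11284.
Smallest positive N is 11284 − 251 = 11033.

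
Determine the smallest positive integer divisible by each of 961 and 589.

18259

961 = 31^2
589 = 19 × 31
LCM(961, 589) = 19 × 31^2 = 18259.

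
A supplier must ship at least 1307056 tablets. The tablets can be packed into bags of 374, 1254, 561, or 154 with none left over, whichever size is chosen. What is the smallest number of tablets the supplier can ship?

1343034

The number of tablets must be a common multiple of 374, 1254, 561, and 154, so a multiple of their LCM.
374 = 2 × 11 × 17
1254 = 2 × 3 × 11 × 19
561 = 3 × 11 × 17
154 = 2 × 7 × 11
LCM(374, 1254, 561, 154) = 2 × 3 × 7 × 11 × 17 × 19 = 149226.
Smallest multiple of 149226 that is ≥ 1307056: ⌈1307056/149226⌉ × 149226 = 9 × 149226 = 1343034.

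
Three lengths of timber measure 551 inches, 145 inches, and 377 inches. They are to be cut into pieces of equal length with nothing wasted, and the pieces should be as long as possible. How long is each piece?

Each piece length must divide every original length, so the longest possible is gcd(551, 145, 377).
551 = 19 × 29
145 = 5 × 29
377 = 13 × 29
gcd(551, 145, 377) = 29.

29 inches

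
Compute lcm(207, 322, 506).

31878

207 = 3^2 × 23
322 = 2 × 7 × 23
506 = 2 × 11 × 23
LCM(207, 322, 506) = 2 × 3^2 × 7 × 11 × 23 = 31878.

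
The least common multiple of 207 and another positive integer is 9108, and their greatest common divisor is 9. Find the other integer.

396

gcd × lcm = product of the two integers, so the other integer is (9 × 9108) / 207 = 396.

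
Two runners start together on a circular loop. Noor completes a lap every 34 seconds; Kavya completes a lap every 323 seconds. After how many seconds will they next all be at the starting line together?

646 seconds

We need the least common multiple of the intervals.
34 = 2 × 17
323 = 17 × 19
LCM(34, 323) = 2 × 17 × 19 = 646.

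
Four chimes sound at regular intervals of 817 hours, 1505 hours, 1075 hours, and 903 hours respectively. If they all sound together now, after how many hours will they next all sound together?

The first simultaneous occurrence is after LCM of the individual periods.
817 = 19 × 43
1505 = 5 × 7 × 43
1075 = 5^2 × 43
903 = 3 × 7 × 43
LCM(817, 1505, 1075, 903) = 3 × 5^2 × 7 × 19 × 43 = 428925.

428925 hours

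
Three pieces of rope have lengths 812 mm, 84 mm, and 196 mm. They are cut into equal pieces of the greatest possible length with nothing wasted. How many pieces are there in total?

39

Piece length = gcd(812, 84, 196).
812 = 2^2 × 7 × 29
84 = 2^2 × 3 × 7
196 = 2^2 × 7^2
gcd(812, 84, 196) = 2^2 × 7 = 28.
Total pieces = 812/28 + 84/28 + 196/28 = 29 + 3 + 7 = 39.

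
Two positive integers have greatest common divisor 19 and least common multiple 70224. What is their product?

1334256

For any two positive integers, gcd × lcm = product = 19 × 70224 = 1334256.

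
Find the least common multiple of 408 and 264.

408 = 2^3 × 3 × 17
264 = 2^3 × 3 × 11
LCM(408, 264) = 2^3 × 3 × 11 × 17 = 4488.

4488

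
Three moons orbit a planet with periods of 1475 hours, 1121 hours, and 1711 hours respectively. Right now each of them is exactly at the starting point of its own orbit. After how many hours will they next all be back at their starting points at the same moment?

812725 hours

They coincide at every common multiple of the periods; the first is the LCM.
1475 = 5^2 × 59
1121 = 19 × 59
1711 = 29 × 59
LCM(1475, 1121, 1711) = 5^2 × 19 × 29 × 59 = 812725.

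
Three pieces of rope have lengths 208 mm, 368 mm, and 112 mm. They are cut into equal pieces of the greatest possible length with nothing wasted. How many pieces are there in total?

Piece length = gcd(208, 368, 112).
208 = 2^4 × 13
368 = 2^4 × 23
112 = 2^4 × 7
gcd(208, 368, 112) = 2^4 = 16.
Total pieces = 208/16 + 368/16 + 112/16 = 13 + 23 + 7 = 43.

43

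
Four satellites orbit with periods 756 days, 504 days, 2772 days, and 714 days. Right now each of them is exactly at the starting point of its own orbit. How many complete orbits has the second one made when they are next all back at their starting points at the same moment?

They are all back at their starting positions together after one LCM of the periods.
756 = 2^2 × 3^3 × 7
504 = 2^3 × 3^2 × 7
2772 = 2^2 × 3^2 × 7 × 11
714 = 2 × 3 × 7 × 17
LCM(756, 504, 2772, 714) = 2^3 × 3^3 × 7 × 11 × 17 = 282744.
Orbits for period 504: 282744 / 504 = 561.

561 orbits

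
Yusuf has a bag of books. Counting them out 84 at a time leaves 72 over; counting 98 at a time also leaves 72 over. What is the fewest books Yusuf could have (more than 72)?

660

N − 72 must be a common multiple of 84 and 98.
84 = 2^2 × 3 × 7
98 = 2 × 7^2
LCM(84, 98) = 2^2 × 3 × 7^2 = 588.
Smallest N > 72 is LCM + 72 = 588 + 72 = 660.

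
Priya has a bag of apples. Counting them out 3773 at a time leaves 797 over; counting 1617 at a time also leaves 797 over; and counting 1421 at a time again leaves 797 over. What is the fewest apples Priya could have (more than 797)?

N − 797 must be a common multiple of 3773, 1617, and 1421.
3773 = 7^3 × 11
1617 = 3 × 7^2 × 11
1421 = 7^2 × 29
LCM(3773, 1617, 1421) = 3 × 7^3 × 11 × 29 = 328251.
Smallest N > 797 is LCM + 797 = 328251 + 797 = 329048.

329048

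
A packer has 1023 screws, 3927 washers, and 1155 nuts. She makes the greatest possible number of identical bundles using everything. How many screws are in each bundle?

31

Number of bundles = gcd(1023, 3927, 1155).
1023 = 3 × 11 × 31
3927 = 3 × 7 × 11 × 17
1155 = 3 × 5 × 7 × 11
gcd(1023, 3927, 1155) = 3 × 11 = 33.
screws per bundle = 1023 / 33 = 31.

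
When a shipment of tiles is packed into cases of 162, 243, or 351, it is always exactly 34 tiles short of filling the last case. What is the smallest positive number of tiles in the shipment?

Being 34 short of a full case of size k means N ≡ −34 (mod k), i.e. N + 34 is a multiple of each size.
162 = 2 × 3^4
243 = 3^5
351 = 3^3 × 13
LCM(162, 243, 351) = 2 × 3^5 × 13 = 6318.
Smallest positive N is 6318 − 34 = 6284.

6284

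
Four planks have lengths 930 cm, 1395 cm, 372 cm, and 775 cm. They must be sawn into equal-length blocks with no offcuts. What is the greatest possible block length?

This is the greatest common divisor of 930, 1395, 372, and 775.
930 = 2 × 3 × 5 × 31
1395 = 3^2 × 5 × 31
372 = 2^2 × 3 × 31
775 = 5^2 × 31
gcd(930, 1395, 372, 775) = 31.

31 cm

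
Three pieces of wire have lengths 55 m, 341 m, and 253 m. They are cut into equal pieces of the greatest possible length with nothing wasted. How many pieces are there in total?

Piece length = gcd(55, 341, 253).
55 = 5 × 11
341 = 11 × 31
253 = 11 × 23
gcd(55, 341, 253) = 11.
Total pieces = 55/11 + 341/11 + 253/11 = 5 + 31 + 23 = 59.

59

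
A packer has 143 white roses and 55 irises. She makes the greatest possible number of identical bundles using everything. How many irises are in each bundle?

5

Number of bundles = gcd(143, 55).
143 = 11 × 13
55 = 5 × 11
gcd(143, 55) = 11.
irises per bundle = 55 / 11 = 5.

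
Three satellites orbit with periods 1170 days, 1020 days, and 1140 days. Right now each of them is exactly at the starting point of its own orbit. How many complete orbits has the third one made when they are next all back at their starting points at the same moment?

All finish a whole number of cycles simultaneously at t = LCM of the periods.
1170 = 2 × 3^2 × 5 × 13
1020 = 2^2 × 3 × 5 × 17
1140 = 2^2 × 3 × 5 × 19
LCM(1170, 1020, 1140) = 2^2 × 3^2 × 5 × 13 × 17 × 19 = 755820.
Orbits for period 1140: 755820 / 1140 = 663.

663 orbits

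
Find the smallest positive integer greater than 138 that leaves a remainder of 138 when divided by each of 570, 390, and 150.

37188

N − 138 must be a common multiple of 570, 390, and 150.
570 = 2 × 3 × 5 × 19
390 = 2 × 3 × 5 × 13
150 = 2 × 3 × 5^2
LCM(570, 390, 150) = 2 × 3 × 5^2 × 13 × 19 = 37050.
Smallest N > 138 is LCM + 138 = 37050 + 138 = 37188.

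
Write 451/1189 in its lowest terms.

451 = 11 × 41
1189 = 29 × 41
gcd(451, 1189) = 41.
Divide numerator and denominator by 41: 451/1189 = 11/29.

11/29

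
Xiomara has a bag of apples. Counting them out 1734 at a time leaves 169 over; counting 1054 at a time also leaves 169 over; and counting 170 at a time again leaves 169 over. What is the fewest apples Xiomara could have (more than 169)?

268939

N − 169 must be a common multiple of 1734, 1054, and 170.
1734 = 2 × 3 × 17^2
1054 = 2 × 17 × 31
170 = 2 × 5 × 17
LCM(1734, 1054, 170) = 2 × 3 × 5 × 17^2 × 31 = 268770.
Smallest N > 169 is LCM + 169 = 268770 + 169 = 268939.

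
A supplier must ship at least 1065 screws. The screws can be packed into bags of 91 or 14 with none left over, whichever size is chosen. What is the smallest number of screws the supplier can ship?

The number of screws must be a common multiple of 91 and 14, so a multiple of their LCM.
91 = 7 × 13
14 = 2 × 7
LCM(91, 14) = 2 × 7 × 13 = 182.
Smallest multiple of 182 that is ≥ 1065: ⌈1065/182⌉ × 182 = 6 × 182 = 1092.

1092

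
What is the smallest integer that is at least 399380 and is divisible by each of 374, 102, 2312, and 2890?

The integer must be a common multiple of 374, 102, 2312, and 2890, so a multiple of their LCM.
374 = 2 × 11 × 17
102 = 2 × 3 × 17
2312 = 2^3 × 17^2
2890 = 2 × 5 × 17^2
LCM(374, 102, 2312, 2890) = 2^3 × 3 × 5 × 11 × 17^2 = 381480.
Smallest multiple of 381480 that is ≥ 399380: ⌈399380/381480⌉ × 381480 = 2 × 381480 = 762960.

762960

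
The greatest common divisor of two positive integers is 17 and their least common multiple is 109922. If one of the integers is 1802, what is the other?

1037

For two integers, gcd × lcm = product, so the other is (17 × 109922) / 1802 = 1868674 / 1802 = 1037.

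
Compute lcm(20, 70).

140

20 = 2^2 × 5
70 = 2 × 5 × 7
LCM(20, 70) = 2^2 × 5 × 7 = 140.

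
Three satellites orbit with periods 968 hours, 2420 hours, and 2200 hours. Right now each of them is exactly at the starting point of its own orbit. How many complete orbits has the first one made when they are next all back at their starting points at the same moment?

25 orbits

They are all back at their starting positions together after one LCM of the periods.
968 = 2^3 × 11^2
2420 = 2^2 × 5 × 11^2
2200 = 2^3 × 5^2 × 11
LCM(968, 2420, 2200) = 2^3 × 5^2 × 11^2 = 24200.
Orbits for period 968: 24200 / 968 = 25.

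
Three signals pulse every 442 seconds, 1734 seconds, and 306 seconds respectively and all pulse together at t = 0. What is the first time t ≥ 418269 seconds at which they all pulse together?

473382 seconds

Joint pulses occur at multiples of LCM(442, 1734, 306).
442 = 2 × 13 × 17
1734 = 2 × 3 × 17^2
306 = 2 × 3^2 × 17
LCM(442, 1734, 306) = 2 × 3^2 × 13 × 17^2 = 67626.
Smallest multiple of 67626 that is ≥ 418269: ⌈418269/67626⌉ × 67626 = 7 × 67626 = 473382.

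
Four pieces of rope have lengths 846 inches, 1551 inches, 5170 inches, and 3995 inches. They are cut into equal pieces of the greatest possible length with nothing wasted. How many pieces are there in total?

246

Piece length = gcd(846, 1551, 5170, 3995).
846 = 2 × 3^2 × 47
1551 = 3 × 11 × 47
5170 = 2 × 5 × 11 × 47
3995 = 5 × 17 × 47
gcd(846, 1551, 5170, 3995) = 47.
Total pieces = 846/47 + 1551/47 + 5170/47 + 3995/47 = 18 + 33 + 110 + 85 = 246.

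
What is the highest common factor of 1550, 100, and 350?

50

1550 = 2 × 5^2 × 31
100 = 2^2 × 5^2
350 = 2 × 5^2 × 7
gcd(1550, 100, 350) = 2 × 5^2 = 50.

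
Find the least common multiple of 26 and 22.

286

26 = 2 × 13
22 = 2 × 11
LCM(26, 22) = 2 × 11 × 13 = 286.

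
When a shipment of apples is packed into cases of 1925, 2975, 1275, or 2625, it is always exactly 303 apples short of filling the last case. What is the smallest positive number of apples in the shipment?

Being 303 short of a full case of size k means N ≡ −303 (mod k), i.e. N + 303 is a multiple of each size.
1925 = 5^2 × 7 × 11
2975 = 5^2 × 7 × 17
1275 = 3 × 5^2 × 17
2625 = 3 × 5^3 × 7
LCM(1925, 2975, 1275, 2625) = 3 × 5^3 × 7 × 11 × 17 = 490875.
Smallest positive N is 490875 − 303 = 490572.

490572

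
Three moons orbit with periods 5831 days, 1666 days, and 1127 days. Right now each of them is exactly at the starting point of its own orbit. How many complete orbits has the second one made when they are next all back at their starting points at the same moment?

The first common completion time is the LCM of the periods.
5831 = 7^3 × 17
1666 = 2 × 7^2 × 17
1127 = 7^2 × 23
LCM(5831, 1666, 1127) = 2 × 7^3 × 17 × 23 = 268226.
Orbits for period 1666: 268226 / 1666 = 161.

161 orbits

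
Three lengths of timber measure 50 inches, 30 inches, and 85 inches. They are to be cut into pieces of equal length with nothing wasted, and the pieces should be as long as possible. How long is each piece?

Each piece length must divide every original length, so the longest possible is gcd(50, 30, 85).
50 = 2 × 5^2
30 = 2 × 3 × 5
85 = 5 × 17
gcd(50, 30, 85) = 5.

5 inches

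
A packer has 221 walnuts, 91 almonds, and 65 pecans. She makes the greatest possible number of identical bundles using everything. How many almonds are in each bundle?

7

Number of bundles = gcd(221, 91, 65).
221 = 13 × 17
91 = 7 × 13
65 = 5 × 13
gcd(221, 91, 65) = 13.
almonds per bundle = 91 / 13 = 7.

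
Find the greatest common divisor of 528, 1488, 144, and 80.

528 = 2^4 × 3 × 11
1488 = 2^4 × 3 × 31
144 = 2^4 × 3^2
80 = 2^4 × 5
gcd(528, 1488, 144, 80) = 2^4 = 16.

16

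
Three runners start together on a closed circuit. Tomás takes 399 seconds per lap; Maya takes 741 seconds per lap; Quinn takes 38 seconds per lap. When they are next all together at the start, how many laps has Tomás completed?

26 laps

The first common completion time is the LCM of the periods.
399 = 3 × 7 × 19
741 = 3 × 13 × 19
38 = 2 × 19
LCM(399, 741, 38) = 2 × 3 × 7 × 13 × 19 = 10374.
Laps for period 399: 10374 / 399 = 26.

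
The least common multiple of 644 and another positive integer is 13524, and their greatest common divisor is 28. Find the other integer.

gcd × lcm = product of the two integers, so the other integer is (28 × 13524) / 644 = 588.

588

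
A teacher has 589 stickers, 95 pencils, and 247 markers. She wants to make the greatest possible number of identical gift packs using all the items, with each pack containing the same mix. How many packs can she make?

19 packs

The pack count must divide each quantity, so the greatest is gcd(589, 95, 247).
589 = 19 × 31
95 = 5 × 19
247 = 13 × 19
gcd(589, 95, 247) = 19.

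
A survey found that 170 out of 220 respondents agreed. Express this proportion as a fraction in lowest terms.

170 = 2 × 5 × 17
220 = 2^2 × 5 × 11
gcd(170, 220) = 2 × 5 = 10.
Divide numerator and denominator by 10: 170/220 = 17/22.

17/22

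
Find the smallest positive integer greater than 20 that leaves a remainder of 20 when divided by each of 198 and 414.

4574

N − 20 must be a common multiple of 198 and 414.
198 = 2 × 3^2 × 11
414 = 2 × 3^2 × 23
LCM(198, 414) = 2 × 3^2 × 11 × 23 = 4554.
Smallest N > 20 is LCM + 20 = 4554 + 20 = 4574.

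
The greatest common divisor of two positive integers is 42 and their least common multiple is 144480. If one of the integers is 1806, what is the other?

For two integers, gcd × lcm = product, so the other is (42 × 144480) / 1806 = 6068160 / 1806 = 3360.

3360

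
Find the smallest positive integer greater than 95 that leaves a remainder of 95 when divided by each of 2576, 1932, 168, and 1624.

N − 95 must be a common multiple of 2576, 1932, 168, and 1624.
2576 = 2^4 × 7 × 23
1932 = 2^2 × 3 × 7 × 23
168 = 2^3 × 3 × 7
1624 = 2^3 × 7 × 29
LCM(2576, 1932, 168, 1624) = 2^4 × 3 × 7 × 23 × 29 = 224112.
Smallest N > 95 is LCM + 95 = 224112 + 95 = 224207.

224207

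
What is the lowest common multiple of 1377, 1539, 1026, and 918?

52326

1377 = 3^4 × 17
1539 = 3^4 × 19
1026 = 2 × 3^3 × 19
918 = 2 × 3^3 × 17
LCM(1377, 1539, 1026, 918) = 2 × 3^4 × 17 × 19 = 52326.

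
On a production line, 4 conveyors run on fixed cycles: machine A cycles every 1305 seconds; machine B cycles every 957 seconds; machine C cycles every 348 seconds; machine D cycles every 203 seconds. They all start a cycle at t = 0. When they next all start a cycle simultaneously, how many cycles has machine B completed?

420 cycles

They are all back at their starting positions together after one LCM of the periods.
1305 = 3^2 × 5 × 29
957 = 3 × 11 × 29
348 = 2^2 × 3 × 29
203 = 7 × 29
LCM(1305, 957, 348, 203) = 2^2 × 3^2 × 5 × 7 × 11 × 29 = 401940.
Cycles for period 957: 401940 / 957 = 420.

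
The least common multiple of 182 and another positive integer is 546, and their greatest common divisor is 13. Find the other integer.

39

gcd × lcm = product of the two integers, so the other integer is (13 × 546) / 182 = 39.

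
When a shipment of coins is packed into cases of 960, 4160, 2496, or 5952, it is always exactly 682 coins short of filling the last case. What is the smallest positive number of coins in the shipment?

Being 682 short of a full case of size k means N ≡ −682 (mod k), i.e. N + 682 is a multiple of each size.
960 = 2^6 × 3 × 5
4160 = 2^6 × 5 × 13
2496 = 2^6 × 3 × 13
5952 = 2^6 × 3 × 31
LCM(960, 4160, 2496, 5952) = 2^6 × 3 × 5 × 13 × 31 = 386880.
Smallest positive N is 386880 − 682 = 386198.

386198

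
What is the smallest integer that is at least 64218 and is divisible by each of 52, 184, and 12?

The integer must be a common multiple of 52, 184, and 12, so a multiple of their LCM.
52 = 2^2 × 13
184 = 2^3 × 23
12 = 2^2 × 3
LCM(52, 184, 12) = 2^3 × 3 × 13 × 23 = 7176.
Smallest multiple of 7176 that is ≥ 64218: ⌈64218/7176⌉ × 7176 = 9 × 7176 = 64584.

64584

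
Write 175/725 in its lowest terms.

7/29

175 = 5^2 × 7
725 = 5^2 × 29
gcd(175, 725) = 5^2 = 25.
Divide numerator and denominator by 25: 175/725 = 7/29.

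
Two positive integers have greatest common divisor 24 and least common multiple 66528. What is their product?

For any two positive integers, gcd × lcm = product = 24 × 66528 = 1596672.

1596672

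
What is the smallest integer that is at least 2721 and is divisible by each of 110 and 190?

4180

The integer must be a common multiple of 110 and 190, so a multiple of their LCM.
110 = 2 × 5 × 11
190 = 2 × 5 × 19
LCM(110, 190) = 2 × 5 × 11 × 19 = 2090.
Smallest multiple of 2090 that is ≥ 2721: ⌈2721/2090⌉ × 2090 = 2 × 2090 = 4180.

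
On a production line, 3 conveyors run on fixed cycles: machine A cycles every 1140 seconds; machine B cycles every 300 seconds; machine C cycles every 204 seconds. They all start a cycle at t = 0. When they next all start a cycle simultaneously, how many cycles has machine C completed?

475 cycles

All finish a whole number of cycles simultaneously at t = LCM of the periods.
1140 = 2^2 × 3 × 5 × 19
300 = 2^2 × 3 × 5^2
204 = 2^2 × 3 × 17
LCM(1140, 300, 204) = 2^2 × 3 × 5^2 × 17 × 19 = 96900.
Cycles for period 204: 96900 / 204 = 475.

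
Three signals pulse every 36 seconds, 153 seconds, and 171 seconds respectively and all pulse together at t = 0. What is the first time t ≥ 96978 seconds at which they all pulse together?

Joint pulses occur at multiples of LCM(36, 153, 171).
36 = 2^2 × 3^2
153 = 3^2 × 17
171 = 3^2 × 19
LCM(36, 153, 171) = 2^2 × 3^2 × 17 × 19 = 11628.
Smallest multiple of 11628 that is ≥ 96978: ⌈96978/11628⌉ × 11628 = 9 × 11628 = 104652.

104652 seconds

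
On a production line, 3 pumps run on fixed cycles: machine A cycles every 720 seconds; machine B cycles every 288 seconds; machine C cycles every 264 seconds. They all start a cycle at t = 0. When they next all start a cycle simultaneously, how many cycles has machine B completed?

55 cycles

The first common completion time is the LCM of the periods.
720 = 2^4 × 3^2 × 5
288 = 2^5 × 3^2
264 = 2^3 × 3 × 11
LCM(720, 288, 264) = 2^5 × 3^2 × 5 × 11 = 15840.
Cycles for period 288: 15840 / 288 = 55.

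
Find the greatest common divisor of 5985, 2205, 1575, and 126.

63

5985 = 3^2 × 5 × 7 × 19
2205 = 3^2 × 5 × 7^2
1575 = 3^2 × 5^2 × 7
126 = 2 × 3^2 × 7
gcd(5985, 2205, 1575, 126) = 3^2 × 7 = 63.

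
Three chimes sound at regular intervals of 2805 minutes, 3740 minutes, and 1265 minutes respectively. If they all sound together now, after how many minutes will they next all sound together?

258060 minutes

We need the least common multiple of the intervals.
2805 = 3 × 5 × 11 × 17
3740 = 2^2 × 5 × 11 × 17
1265 = 5 × 11 × 23
LCM(2805, 3740, 1265) = 2^2 × 3 × 5 × 11 × 17 × 23 = 258060.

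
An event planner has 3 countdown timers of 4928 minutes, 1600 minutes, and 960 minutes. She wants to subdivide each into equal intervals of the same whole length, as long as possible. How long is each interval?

The interval must divide each timer length; the longest such is the gcd.
4928 = 2^6 × 7 × 11
1600 = 2^6 × 5^2
960 = 2^6 × 3 × 5
gcd(4928, 1600, 960) = 2^6 = 64.

64 minutes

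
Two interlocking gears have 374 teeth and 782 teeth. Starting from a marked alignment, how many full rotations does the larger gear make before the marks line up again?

11 rotations

The first common completion time is the LCM of the periods.
374 = 2 × 11 × 17
782 = 2 × 17 × 23
LCM(374, 782) = 2 × 11 × 17 × 23 = 8602.
Rotations for period 782: 8602 / 782 = 11.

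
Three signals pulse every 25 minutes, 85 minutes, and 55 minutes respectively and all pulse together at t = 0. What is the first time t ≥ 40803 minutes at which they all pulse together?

42075 minutes

Joint pulses occur at multiples of LCM(25, 85, 55).
25 = 5^2
85 = 5 × 17
55 = 5 × 11
LCM(25, 85, 55) = 5^2 × 11 × 17 = 4675.
Smallest multiple of 4675 that is ≥ 40803: ⌈40803/4675⌉ × 4675 = 9 × 4675 = 42075.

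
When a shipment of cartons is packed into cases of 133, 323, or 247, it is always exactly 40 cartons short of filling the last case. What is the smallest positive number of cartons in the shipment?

Being 40 short of a full case of size k means N ≡ −40 (mod k), i.e. N + 40 is a multiple of each size.
133 = 7 × 19
323 = 17 × 19
247 = 13 × 19
LCM(133, 323, 247) = 7 × 13 × 17 × 19 = 29393.
Smallest positive N is 29393 − 40 = 29353.

29353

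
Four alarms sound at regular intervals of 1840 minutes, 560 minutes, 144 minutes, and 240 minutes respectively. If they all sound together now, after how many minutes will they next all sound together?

The first simultaneous occurrence is after LCM of the individual periods.
1840 = 2^4 × 5 × 23
560 = 2^4 × 5 × 7
144 = 2^4 × 3^2
240 = 2^4 × 3 × 5
LCM(1840, 560, 144, 240) = 2^4 × 3^2 × 5 × 7 × 23 = 115920.

115920 minutes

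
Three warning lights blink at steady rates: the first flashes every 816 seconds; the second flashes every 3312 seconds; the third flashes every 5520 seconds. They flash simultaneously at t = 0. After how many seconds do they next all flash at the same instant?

281520 seconds

We need the least common multiple of the intervals.
816 = 2^4 × 3 × 17
3312 = 2^4 × 3^2 × 23
5520 = 2^4 × 3 × 5 × 23
LCM(816, 3312, 5520) = 2^4 × 3^2 × 5 × 17 × 23 = 281520.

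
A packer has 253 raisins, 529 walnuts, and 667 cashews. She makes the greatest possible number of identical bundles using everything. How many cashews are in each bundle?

Number of bundles = gcd(253, 529, 667).
253 = 11 × 23
529 = 23^2
667 = 23 × 29
gcd(253, 529, 667) = 23.
cashews per bundle = 667 / 23 = 29.

29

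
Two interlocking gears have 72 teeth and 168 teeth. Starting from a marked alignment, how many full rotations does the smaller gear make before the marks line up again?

All finish a whole number of cycles simultaneously at t = LCM of the periods.
72 = 2^3 × 3^2
168 = 2^3 × 3 × 7
LCM(72, 168) = 2^3 × 3^2 × 7 = 504.
Rotations for period 72: 504 / 72 = 7.

7 rotations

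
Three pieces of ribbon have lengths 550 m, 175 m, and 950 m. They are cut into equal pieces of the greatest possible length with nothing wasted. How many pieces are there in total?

Piece length = gcd(550, 175, 950).
550 = 2 × 5^2 × 11
175 = 5^2 × 7
950 = 2 × 5^2 × 19
gcd(550, 175, 950) = 5^2 = 25.
Total pieces = 550/25 + 175/25 + 950/25 = 22 + 7 + 38 = 67.

67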